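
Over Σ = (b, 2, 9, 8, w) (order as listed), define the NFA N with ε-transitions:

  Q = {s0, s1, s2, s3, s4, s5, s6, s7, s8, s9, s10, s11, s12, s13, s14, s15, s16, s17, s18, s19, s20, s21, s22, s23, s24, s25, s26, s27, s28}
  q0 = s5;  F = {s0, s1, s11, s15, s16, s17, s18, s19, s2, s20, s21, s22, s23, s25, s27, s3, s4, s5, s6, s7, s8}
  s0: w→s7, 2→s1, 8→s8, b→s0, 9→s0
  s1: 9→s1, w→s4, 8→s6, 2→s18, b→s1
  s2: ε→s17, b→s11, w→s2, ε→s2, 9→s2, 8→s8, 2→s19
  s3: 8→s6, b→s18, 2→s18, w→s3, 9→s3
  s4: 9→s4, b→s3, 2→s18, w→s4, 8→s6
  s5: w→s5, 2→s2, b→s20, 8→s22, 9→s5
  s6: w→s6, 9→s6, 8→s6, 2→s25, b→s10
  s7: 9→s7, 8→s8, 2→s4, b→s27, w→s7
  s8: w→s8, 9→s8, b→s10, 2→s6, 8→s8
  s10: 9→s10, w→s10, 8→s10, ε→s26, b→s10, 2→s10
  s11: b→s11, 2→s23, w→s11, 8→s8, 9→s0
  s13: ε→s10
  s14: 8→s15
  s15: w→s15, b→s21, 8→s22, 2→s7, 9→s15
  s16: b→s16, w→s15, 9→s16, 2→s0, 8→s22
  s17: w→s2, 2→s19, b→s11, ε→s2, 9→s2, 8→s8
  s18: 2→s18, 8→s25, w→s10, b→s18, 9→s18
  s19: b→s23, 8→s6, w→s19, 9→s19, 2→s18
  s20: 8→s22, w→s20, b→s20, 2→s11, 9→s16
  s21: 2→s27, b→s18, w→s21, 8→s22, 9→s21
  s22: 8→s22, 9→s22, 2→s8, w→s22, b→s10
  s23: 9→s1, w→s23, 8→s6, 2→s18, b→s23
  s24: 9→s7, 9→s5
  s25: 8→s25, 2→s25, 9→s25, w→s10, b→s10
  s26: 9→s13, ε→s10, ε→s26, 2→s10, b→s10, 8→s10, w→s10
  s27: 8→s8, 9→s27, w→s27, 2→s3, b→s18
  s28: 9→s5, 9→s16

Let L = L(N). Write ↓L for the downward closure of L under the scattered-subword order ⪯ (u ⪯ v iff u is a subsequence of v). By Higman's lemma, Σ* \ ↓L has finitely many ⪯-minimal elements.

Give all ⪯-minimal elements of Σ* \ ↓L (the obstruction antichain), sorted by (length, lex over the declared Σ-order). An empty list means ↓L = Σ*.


|Q|=29, |F|=21, |δ|=127 (7 ε).
min D↑ (21 st, q0=0, F={8}): 0:b→1,2→2,9→0,8→3,w→0 1:b→1,2→4,9→5,8→3,w→1 2:b→4,2→6,9→2,8→7,w→2 3:b→8,2→7,9→3,8→3,w→3 4:b→4,2→9,9→10,8→7,w→4 5:b→5,2→10,9→5,8→3,w→11 6:b→9,2→12,9→6,8→13,w→6 7:b→8,2→13,9→7,8→7,w→7 8:b→8,2→8,9→8,8→8,w→8 9:b→9,2→12,9→14,8→13,w→9 10:b→10,2→14,9→10,8→7,w→15 11:b→16,2→15,9→11,8→3,w→11 12:b→12,2→12,9→12,8→17,w→8 13:b→8,2→17,9→13,8→13,w→13 14:b→14,2→12,9→14,8→13,w→18 15:b→19,2→18,9→15,8→7,w→15 16:b→12,2→19,9→16,8→3,w→16 17:b→8,2→17,9→17,8→17,w→8 18:b→20,2→12,9→18,8→13,w→18 19:b→12,2→20,9→19,8→7,w→19 20:b→12,2→12,9→20,8→13,w→20 (ε-aug+det+¬).
'8b': N↓-sim [24, 7, 3] end={s10,s13,s26} ∉↓L; 2/2 single-dels accept.
'222w': N↓-sim [24, 18, 11, 5, 3] end={s10,s13,s26} — reject; 4/4 single-dels accept.
'b9wbbw': run [24, 20, 17, 14, 11, 5, 3] end={s10,s13,s26} — reject; 6/6 deletions ∈↓L.
3 obstructions.

Antichain: [8b, 222w, b9wbbw].


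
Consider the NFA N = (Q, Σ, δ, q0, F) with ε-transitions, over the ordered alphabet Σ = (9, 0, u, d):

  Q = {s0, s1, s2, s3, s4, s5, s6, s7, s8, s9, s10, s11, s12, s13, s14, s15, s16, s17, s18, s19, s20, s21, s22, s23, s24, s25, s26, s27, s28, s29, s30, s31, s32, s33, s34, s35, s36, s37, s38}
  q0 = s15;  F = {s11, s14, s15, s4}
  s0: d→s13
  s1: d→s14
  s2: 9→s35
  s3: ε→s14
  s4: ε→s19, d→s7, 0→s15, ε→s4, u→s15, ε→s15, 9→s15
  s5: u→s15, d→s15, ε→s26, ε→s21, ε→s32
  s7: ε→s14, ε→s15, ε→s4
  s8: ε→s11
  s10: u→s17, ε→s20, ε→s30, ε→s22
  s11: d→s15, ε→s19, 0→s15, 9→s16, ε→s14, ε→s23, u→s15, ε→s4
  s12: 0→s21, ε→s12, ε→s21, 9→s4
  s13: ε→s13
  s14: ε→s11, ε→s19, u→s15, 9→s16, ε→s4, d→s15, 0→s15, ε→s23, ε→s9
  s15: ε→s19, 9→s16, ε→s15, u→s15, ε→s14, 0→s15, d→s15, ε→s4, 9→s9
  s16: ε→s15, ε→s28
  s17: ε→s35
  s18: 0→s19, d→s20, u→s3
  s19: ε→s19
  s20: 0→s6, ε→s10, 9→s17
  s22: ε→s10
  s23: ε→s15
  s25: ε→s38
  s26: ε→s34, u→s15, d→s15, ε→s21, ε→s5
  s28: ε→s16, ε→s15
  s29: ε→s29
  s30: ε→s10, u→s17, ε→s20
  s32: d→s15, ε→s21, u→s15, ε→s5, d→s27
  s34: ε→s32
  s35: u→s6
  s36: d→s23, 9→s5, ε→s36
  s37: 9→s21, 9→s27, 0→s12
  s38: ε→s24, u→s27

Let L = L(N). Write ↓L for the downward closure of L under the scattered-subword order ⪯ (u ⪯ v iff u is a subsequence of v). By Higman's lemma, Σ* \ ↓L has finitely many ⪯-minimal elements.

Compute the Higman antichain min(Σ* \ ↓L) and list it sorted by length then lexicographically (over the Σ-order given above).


|Q|=39, |F|=4, |δ|=94 (51 ε).
min D↑ (1 st, q0=0, F={}): 0:9→0,0→0,u→0,d→0 [Hopcroft].
L(D↑) = ∅ ⇒ ↓L = Σ*.

A = [].


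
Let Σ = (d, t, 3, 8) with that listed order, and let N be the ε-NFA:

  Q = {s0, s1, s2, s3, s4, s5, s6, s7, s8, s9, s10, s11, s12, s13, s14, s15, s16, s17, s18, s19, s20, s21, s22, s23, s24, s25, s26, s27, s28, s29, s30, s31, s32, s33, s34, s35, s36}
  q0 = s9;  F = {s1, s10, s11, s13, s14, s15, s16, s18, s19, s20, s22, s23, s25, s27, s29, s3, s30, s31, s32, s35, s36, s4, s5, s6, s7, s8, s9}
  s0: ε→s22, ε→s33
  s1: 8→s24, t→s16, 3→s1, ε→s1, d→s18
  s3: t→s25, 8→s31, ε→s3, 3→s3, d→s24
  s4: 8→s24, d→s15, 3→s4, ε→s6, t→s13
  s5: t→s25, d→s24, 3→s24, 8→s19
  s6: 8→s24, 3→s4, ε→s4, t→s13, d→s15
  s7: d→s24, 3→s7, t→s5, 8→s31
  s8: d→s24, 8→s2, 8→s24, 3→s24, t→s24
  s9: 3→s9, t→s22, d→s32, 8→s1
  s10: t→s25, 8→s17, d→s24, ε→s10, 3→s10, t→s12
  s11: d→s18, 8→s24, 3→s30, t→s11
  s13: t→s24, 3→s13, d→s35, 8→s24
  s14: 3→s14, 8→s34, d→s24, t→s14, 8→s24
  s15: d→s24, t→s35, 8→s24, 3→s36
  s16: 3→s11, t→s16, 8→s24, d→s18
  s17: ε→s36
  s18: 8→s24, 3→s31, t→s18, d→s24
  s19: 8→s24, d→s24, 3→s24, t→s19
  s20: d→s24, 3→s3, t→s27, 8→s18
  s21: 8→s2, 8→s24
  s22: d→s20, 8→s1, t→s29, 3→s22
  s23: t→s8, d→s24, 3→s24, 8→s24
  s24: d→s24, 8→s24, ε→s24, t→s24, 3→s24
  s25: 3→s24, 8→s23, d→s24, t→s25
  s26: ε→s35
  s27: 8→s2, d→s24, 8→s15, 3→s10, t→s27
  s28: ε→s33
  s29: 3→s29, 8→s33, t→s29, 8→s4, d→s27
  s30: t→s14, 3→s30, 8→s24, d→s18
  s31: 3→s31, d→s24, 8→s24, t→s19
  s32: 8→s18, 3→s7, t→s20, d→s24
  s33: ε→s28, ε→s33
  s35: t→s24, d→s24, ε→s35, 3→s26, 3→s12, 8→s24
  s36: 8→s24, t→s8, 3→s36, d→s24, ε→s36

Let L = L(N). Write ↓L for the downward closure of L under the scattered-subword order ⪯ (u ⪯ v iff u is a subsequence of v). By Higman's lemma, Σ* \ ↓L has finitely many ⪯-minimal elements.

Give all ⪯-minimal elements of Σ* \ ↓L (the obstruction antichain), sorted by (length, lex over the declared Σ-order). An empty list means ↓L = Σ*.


|Q|=37, |F|=27, |δ|=135 (15 ε).
min D↑ (27 st, q0=0, F={4}): 0:d→1,t→2,3→0,8→3 1:d→4,t→5,3→6,8→7 2:d→5,t→8,3→2,8→3 3:d→7,t→9,3→3,8→4 4:d→4,t→4,3→4,8→4 5:d→4,t→10,3→11,8→7 6:d→4,t→12,3→6,8→13 7:d→4,t→7,3→13,8→4 8:d→10,t→8,3→8,8→14 9:d→7,t→9,3→15,8→4 10:d→4,t→10,3→16,8→17 11:d→4,t→18,3→11,8→13 12:d→4,t→18,3→4,8→19 13:d→4,t→19,3→13,8→4 14:d→17,t→20,3→14,8→4 15:d→7,t→15,3→21,8→4 16:d→4,t→18,3→16,8→22 17:d→4,t→23,3→22,8→4 18:d→4,t→18,3→4,8→24 19:d→4,t→19,3→4,8→4 20:d→23,t→4,3→20,8→4 21:d→7,t→25,3→21,8→4 22:d→4,t→26,3→22,8→4 23:d→4,t→4,3→23,8→4 24:d→4,t→26,3→4,8→4 25:d→4,t→25,3→25,8→4 26:d→4,t→4,3→4,8→4 (ε-aug+det+¬).
'dd': N↓-sim [35, 21, 1] end={s24} rej; 2/2 del acc.
'88': N↓-sim [35, 24, 3] end={s2,s24,s34} — reject; 2/2 single-dels accept.
'd3t3': N↓-sim [35, 21, 16, 8, 1] end={s24} ∉↓L; 4/4 deletions ∈↓L.
'tt8tt': |S_i|=[35, 32, 27, 16, 7, 1] end={s24} — reject; 5/5 del acc.
'8t33td': |S_i|=[35, 24, 15, 12, 11, 6, 1] end={s24} — reject; 6/6 single-dels accept.
5 words, ⪯-incomp.

A = [dd, 88, d3t3, tt8tt, 8t33td].


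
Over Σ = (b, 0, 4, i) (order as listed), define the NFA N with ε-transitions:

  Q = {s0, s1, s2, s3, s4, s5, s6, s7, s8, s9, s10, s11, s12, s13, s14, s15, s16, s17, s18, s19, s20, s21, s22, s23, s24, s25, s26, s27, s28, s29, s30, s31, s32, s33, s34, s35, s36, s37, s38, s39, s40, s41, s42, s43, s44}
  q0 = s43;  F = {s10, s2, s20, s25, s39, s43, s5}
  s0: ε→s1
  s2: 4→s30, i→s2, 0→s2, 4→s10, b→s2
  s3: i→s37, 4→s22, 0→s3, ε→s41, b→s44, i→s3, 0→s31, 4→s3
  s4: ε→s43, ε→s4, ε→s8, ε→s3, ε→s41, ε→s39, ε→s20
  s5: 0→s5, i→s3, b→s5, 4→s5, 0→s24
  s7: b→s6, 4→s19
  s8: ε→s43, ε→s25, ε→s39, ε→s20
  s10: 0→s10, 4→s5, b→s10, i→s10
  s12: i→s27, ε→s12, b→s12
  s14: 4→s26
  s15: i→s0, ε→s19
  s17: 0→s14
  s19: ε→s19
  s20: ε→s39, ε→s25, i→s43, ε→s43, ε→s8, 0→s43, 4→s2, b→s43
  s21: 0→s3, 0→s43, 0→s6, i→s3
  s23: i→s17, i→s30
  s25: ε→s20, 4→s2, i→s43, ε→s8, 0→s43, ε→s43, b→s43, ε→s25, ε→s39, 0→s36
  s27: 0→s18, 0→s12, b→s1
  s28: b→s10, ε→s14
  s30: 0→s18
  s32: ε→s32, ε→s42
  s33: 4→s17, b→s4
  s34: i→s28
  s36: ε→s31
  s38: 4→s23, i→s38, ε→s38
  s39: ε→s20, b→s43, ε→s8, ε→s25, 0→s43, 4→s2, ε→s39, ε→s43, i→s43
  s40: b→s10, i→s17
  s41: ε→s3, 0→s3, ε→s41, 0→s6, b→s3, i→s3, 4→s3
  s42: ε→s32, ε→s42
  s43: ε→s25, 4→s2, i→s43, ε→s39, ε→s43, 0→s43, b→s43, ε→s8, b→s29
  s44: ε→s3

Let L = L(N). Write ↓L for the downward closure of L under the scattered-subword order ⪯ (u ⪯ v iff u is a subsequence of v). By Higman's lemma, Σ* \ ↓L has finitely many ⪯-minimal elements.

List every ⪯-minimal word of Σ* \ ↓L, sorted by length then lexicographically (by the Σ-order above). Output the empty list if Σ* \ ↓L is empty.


A = [444i].

|Q|=45, |F|=7, |δ|=113 (44 ε).
min D↑ (5 st, q0=0, F={4}): 0:b→0,0→0,4→1,i→0 1:b→1,0→1,4→2,i→1 2:b→2,0→2,4→3,i→2 3:b→3,0→3,4→3,i→4 4:b→4,0→4,4→4,i→4 (ε-aug+det+¬).
'444i': run [20, 13, 12, 9, 7] end={s22,s3,s31,s37,s41,s44,s6} — reject; 4/4 single-dels accept.
1 words, ⪯-incomp.


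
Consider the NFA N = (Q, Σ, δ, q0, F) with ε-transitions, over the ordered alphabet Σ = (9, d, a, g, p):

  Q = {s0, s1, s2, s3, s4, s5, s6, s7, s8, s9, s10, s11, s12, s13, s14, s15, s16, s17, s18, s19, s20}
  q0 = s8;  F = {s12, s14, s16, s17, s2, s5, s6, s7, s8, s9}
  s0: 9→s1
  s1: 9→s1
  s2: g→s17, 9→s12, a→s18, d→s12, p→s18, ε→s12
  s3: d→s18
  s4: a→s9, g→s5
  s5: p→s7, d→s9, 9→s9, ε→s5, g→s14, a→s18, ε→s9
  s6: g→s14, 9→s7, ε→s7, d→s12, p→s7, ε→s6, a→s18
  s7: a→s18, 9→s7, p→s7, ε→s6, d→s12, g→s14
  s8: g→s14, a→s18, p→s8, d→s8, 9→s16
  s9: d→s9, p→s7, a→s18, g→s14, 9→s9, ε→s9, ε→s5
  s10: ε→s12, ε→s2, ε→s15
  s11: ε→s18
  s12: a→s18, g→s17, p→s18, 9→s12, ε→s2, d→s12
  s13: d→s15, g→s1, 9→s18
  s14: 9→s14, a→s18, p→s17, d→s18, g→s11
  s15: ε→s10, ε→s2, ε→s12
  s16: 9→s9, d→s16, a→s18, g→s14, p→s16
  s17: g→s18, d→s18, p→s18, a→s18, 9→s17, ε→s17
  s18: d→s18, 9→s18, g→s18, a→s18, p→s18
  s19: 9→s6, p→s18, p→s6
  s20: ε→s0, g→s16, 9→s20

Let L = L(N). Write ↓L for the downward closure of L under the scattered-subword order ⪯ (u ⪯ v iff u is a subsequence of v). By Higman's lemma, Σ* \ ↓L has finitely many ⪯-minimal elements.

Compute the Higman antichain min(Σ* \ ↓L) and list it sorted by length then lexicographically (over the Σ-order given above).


|Q|=21, |F|=10, |δ|=86 (18 ε).
min D↑ (8 st, q0=0, F={2}): 0:9→1,d→0,a→2,g→3,p→0 1:9→4,d→1,a→2,g→3,p→1 2:9→2,d→2,a→2,g→2,p→2 3:9→3,d→2,a→2,g→2,p→5 4:9→4,d→4,a→2,g→3,p→6 5:9→5,d→2,a→2,g→2,p→2 6:9→6,d→7,a→2,g→3,p→6 7:9→7,d→7,a→2,g→5,p→2 [Hopcroft].
'a': run [12, 1] end={s18} — reject; 1/1 deletions ∈↓L.
'gd': run [12, 4, 1] end={s18} — reject; 2/2 deletions ∈↓L.
'gg': |S_i|=[12, 4, 2] end={s11,s18} rej; 2/2 single-dels accept.
'gpp': run [12, 4, 2, 1] end={s18} — reject; 3/3 deletions ∈↓L.
'99pdp': |S_i|=[12, 11, 10, 8, 4, 1] end={s18} ∉↓L; 5/5 deletions ∈↓L.
5 words, ⪯-incomp.

A = [a, gd, gg, gpp, 99pdp].


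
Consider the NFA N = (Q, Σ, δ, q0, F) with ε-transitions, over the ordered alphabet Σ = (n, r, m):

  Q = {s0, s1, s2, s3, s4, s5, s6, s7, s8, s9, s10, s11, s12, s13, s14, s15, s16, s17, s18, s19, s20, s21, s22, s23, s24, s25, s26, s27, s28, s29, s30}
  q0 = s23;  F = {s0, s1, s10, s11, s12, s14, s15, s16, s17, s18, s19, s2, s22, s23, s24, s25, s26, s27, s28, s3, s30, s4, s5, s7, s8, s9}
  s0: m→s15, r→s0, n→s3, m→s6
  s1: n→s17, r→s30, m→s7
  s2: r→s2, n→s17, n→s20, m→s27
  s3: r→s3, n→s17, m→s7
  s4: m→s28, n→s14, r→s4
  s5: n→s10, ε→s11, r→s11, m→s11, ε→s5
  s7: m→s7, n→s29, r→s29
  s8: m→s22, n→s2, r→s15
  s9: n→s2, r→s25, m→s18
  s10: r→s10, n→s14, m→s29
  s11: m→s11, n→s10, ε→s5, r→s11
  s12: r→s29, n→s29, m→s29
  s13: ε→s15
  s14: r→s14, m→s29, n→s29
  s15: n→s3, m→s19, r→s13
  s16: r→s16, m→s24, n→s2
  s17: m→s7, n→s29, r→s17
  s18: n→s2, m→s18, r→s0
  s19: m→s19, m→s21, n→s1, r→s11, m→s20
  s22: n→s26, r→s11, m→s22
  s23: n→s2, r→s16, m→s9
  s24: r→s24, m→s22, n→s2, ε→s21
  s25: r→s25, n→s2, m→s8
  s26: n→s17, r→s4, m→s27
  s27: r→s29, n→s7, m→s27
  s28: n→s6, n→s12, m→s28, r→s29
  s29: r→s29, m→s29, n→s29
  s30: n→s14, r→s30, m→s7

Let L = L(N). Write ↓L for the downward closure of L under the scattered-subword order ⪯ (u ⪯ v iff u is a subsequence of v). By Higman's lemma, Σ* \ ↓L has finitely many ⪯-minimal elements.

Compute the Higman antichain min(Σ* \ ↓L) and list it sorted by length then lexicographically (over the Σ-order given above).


|Q|=31, |F|=26, |δ|=91 (5 ε).
min D↑ (26 st, q0=0, F={9}): 0:n→1,r→2,m→3 1:n→4,r→1,m→5 2:n→1,r→2,m→6 3:n→1,r→7,m→8 4:n→9,r→4,m→10 5:n→10,r→9,m→5 6:n→1,r→6,m→11 7:n→1,r→7,m→12 8:n→1,r→13,m→8 9:n→9,r→9,m→9 10:n→9,r→9,m→10 11:n→14,r→15,m→11 12:n→1,r→16,m→11 13:n→17,r→13,m→16 14:n→4,r→18,m→5 15:n→19,r→15,m→15 16:n→17,r→16,m→20 17:n→4,r→17,m→10 18:n→21,r→18,m→22 19:n→21,r→19,m→9 20:n→23,r→15,m→20 21:n→9,r→21,m→9 22:n→24,r→9,m→22 23:n→4,r→25,m→10 24:n→9,r→9,m→9 25:n→21,r→25,m→10.
'nnn': N↓-sim [31, 16, 7, 1] end={s29} rej; 3/3 deletions ∈↓L.
'nmr': |S_i|=[31, 16, 6, 1] end={s29} ∉↓L; 3/3 single-dels accept.
'rmmrnm': N↓-sim [31, 28, 25, 19, 12, 5, 1] end={s29} — reject; 6/6 del acc.
'mmrnmn': run [31, 29, 26, 22, 11, 2, 1] end={s29} — reject; 6/6 single-dels accept.
4 minimals (antichain).

Antichain: [nnn, nmr, rmmrnm, mmrnmn].


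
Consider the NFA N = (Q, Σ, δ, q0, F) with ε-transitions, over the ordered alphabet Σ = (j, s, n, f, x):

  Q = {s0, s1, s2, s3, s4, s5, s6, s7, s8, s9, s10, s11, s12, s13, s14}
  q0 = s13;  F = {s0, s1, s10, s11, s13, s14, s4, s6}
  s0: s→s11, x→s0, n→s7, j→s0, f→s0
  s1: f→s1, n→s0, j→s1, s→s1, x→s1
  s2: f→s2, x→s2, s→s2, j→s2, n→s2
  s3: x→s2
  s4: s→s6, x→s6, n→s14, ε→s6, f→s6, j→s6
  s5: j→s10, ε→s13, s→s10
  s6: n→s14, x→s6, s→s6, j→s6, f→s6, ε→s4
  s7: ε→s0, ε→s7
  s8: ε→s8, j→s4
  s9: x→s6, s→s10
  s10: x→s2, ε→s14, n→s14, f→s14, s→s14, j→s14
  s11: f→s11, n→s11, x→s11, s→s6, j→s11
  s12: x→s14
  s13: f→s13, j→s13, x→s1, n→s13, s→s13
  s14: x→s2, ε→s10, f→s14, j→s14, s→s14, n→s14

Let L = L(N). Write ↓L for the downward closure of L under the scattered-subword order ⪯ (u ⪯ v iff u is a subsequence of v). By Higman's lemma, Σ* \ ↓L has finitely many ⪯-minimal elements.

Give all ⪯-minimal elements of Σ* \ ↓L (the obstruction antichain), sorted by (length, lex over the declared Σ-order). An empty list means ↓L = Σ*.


Antichain: [xnssnx].

|Q|=15, |F|=8, |δ|=60 (8 ε).
min D↑ (7 st, q0=0, F={6}): 0:j→0,s→0,n→0,f→0,x→1 1:j→1,s→1,n→2,f→1,x→1 2:j→2,s→3,n→2,f→2,x→2 3:j→3,s→4,n→3,f→3,x→3 4:j→4,s→4,n→5,f→4,x→4 5:j→5,s→5,n→5,f→5,x→6 6:j→6,s→6,n→6,f→6,x→6.
'xnssnx': run [10, 9, 8, 6, 5, 3, 1] end={s2} rej; 6/6 del acc.
1 words, ⪯-incomp.


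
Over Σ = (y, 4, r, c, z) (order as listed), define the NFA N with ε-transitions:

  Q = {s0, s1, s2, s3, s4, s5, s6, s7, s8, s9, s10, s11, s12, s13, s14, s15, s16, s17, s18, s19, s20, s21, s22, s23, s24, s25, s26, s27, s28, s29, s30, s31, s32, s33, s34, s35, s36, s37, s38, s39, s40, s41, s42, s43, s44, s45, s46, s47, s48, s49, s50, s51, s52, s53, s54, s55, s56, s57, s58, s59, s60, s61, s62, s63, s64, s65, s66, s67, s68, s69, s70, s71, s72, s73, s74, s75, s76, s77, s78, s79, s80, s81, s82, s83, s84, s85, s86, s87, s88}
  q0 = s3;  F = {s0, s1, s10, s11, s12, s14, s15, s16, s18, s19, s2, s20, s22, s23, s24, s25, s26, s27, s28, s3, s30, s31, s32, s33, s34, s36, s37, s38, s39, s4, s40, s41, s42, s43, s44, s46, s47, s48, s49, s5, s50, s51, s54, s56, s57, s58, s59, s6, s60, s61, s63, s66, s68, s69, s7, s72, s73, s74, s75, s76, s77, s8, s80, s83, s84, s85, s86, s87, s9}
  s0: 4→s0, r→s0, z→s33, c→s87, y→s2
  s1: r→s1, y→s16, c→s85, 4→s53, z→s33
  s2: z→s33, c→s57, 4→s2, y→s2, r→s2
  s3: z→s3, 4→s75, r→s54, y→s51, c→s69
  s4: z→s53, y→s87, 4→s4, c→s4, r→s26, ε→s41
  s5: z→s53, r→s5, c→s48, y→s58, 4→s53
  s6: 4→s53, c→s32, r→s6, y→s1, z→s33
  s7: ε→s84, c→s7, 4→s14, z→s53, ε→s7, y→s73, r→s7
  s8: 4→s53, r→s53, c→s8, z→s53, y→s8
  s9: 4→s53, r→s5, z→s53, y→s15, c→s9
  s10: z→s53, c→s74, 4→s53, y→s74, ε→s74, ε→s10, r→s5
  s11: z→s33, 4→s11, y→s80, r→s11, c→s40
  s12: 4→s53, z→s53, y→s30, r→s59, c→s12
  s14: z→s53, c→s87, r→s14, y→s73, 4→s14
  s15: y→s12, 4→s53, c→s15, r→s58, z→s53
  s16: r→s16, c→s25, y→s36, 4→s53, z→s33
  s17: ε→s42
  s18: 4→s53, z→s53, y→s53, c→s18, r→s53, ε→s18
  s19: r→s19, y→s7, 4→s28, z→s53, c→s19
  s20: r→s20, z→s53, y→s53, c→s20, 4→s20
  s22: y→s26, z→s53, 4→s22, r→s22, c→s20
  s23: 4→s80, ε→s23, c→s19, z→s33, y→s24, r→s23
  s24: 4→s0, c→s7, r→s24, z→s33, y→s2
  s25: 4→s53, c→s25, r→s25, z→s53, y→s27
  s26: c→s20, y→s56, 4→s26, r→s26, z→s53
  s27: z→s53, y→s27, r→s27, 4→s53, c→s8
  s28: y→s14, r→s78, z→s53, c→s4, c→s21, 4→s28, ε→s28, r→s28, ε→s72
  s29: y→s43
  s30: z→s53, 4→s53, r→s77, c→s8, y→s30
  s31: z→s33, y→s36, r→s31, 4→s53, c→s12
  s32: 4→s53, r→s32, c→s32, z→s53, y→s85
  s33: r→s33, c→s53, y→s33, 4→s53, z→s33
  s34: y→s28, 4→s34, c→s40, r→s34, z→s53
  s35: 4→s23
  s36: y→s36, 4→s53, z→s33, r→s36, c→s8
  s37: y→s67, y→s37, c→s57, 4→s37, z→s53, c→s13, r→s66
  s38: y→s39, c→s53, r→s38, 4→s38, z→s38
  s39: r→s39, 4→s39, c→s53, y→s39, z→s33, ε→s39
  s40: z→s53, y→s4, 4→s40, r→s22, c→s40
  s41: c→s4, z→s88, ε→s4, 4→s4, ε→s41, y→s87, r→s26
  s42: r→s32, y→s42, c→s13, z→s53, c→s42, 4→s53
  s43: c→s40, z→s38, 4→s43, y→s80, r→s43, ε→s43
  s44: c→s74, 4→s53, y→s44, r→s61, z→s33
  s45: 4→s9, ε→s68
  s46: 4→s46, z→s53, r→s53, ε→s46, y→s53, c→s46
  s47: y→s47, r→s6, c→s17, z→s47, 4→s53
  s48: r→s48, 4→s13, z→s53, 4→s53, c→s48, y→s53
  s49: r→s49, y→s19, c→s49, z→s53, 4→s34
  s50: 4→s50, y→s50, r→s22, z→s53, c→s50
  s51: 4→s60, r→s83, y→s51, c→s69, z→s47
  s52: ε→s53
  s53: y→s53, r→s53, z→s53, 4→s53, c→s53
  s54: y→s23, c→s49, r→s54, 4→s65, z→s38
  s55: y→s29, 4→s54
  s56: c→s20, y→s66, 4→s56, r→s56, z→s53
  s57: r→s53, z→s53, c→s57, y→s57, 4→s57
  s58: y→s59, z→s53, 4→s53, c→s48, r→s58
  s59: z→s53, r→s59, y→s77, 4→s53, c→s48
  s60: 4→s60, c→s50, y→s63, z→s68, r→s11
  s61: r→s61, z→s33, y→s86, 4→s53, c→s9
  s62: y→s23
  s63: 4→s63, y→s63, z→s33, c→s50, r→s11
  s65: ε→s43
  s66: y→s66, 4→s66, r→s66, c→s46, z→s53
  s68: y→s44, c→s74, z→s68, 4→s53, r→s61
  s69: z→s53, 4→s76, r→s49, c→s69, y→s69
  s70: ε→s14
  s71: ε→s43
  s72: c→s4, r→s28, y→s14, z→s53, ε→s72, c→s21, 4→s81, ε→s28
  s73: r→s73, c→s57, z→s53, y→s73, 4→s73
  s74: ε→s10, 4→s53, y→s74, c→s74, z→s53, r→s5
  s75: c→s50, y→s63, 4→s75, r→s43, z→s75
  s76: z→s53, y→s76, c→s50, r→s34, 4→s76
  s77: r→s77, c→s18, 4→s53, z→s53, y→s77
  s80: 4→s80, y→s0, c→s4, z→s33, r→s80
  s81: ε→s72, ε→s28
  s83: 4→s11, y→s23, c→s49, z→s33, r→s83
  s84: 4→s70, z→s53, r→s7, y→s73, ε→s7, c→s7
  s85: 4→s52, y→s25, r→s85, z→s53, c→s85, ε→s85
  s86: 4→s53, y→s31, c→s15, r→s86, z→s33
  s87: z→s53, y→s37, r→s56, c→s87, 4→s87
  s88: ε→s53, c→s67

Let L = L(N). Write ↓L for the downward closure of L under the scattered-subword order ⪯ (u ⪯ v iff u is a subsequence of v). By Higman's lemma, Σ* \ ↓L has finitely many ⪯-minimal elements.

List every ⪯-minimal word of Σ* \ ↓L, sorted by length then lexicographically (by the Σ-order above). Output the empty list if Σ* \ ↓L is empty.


|Q|=89, |F|=69, |δ|=392 (28 ε).
min D↑ (66 st, q0=0, F={15}): 0:y→1,4→2,r→3,c→4,z→0 1:y→1,4→5,r→6,c→4,z→7 2:y→8,4→2,r→9,c→10,z→2 3:y→11,4→9,r→3,c→12,z→13 4:y→4,4→14,r→12,c→4,z→15 5:y→8,4→5,r→16,c→10,z→17 6:y→11,4→16,r→6,c→12,z→18 7:y→7,4→15,r→19,c→20,z→7 8:y→8,4→8,r→16,c→10,z→18 9:y→21,4→9,r→9,c→22,z→13 10:y→10,4→10,r→23,c→10,z→15 11:y→24,4→21,r→11,c→25,z→18 12:y→25,4→26,r→12,c→12,z→15 13:y→27,4→13,r→13,c→15,z→13 14:y→14,4→14,r→26,c→10,z→15 15:y→15,4→15,r→15,c→15,z→15 16:y→21,4→16,r→16,c→22,z→18 17:y→28,4→15,r→29,c→30,z→17 18:y→18,4→15,r→18,c→15,z→18 19:y→31,4→15,r→19,c→32,z→18 20:y→20,4→15,r→32,c→20,z→15 21:y→33,4→21,r→21,c→34,z→18 22:y→34,4→22,r→23,c→22,z→15 23:y→35,4→23,r→23,c→36,z→15 24:y→37,4→33,r→24,c→38,z→18 25:y→38,4→39,r→25,c→25,z→15 26:y→39,4→26,r→26,c→22,z→15 27:y→27,4→27,r→27,c→15,z→18 28:y→28,4→15,r→29,c→30,z→18 29:y→40,4→15,r→29,c→41,z→18 30:y→30,4→15,r→42,c→30,z→15 31:y→43,4→15,r→31,c→44,z→18 32:y→44,4→15,r→32,c→32,z→15 33:y→37,4→33,r→33,c→45,z→18 34:y→45,4→34,r→35,c→34,z→15 35:y→46,4→35,r→35,c→36,z→15 36:y→15,4→36,r→36,c→36,z→15 37:y→37,4→37,r→37,c→47,z→18 38:y→48,4→49,r→38,c→38,z→15 39:y→49,4→39,r→39,c→34,z→15 40:y→50,4→15,r→40,c→51,z→18 41:y→51,4→15,r→42,c→41,z→15 42:y→52,4→15,r→42,c→53,z→15 43:y→54,4→15,r→43,c→55,z→18 44:y→55,4→15,r→44,c→44,z→15 45:y→56,4→45,r→46,c→45,z→15 46:y→57,4→46,r→46,c→36,z→15 47:y→47,4→47,r→15,c→47,z→15 48:y→48,4→48,r→48,c→47,z→15 49:y→48,4→49,r→49,c→45,z→15 50:y→54,4→15,r→50,c→58,z→18 51:y→58,4→15,r→52,c→51,z→15 52:y→59,4→15,r→52,c→53,z→15 53:y→15,4→15,r→53,c→53,z→15 54:y→54,4→15,r→54,c→60,z→18 55:y→61,4→15,r→55,c→55,z→15 56:y→56,4→56,r→57,c→47,z→15 57:y→57,4→57,r→57,c→62,z→15 58:y→63,4→15,r→59,c→58,z→15 59:y→64,4→15,r→59,c→53,z→15 60:y→60,4→15,r→15,c→60,z→15 61:y→61,4→15,r→61,c→60,z→15 62:y→15,4→62,r→15,c→62,z→15 63:y→63,4→15,r→64,c→60,z→15 64:y→64,4→15,r→64,c→65,z→15 65:y→15,4→15,r→15,c→65,z→15.
'cz': N↓-sim [80, 52, 3] end={s53,s67,s88} ∉↓L; 2/2 deletions ∈↓L.
'yz4': |S_i|=[80, 74, 35, 3] end={s13,s52,s53} ∉↓L; 3/3 del acc.
'rzc': run [80, 65, 6, 2] end={s53,s67} rej; 3/3 single-dels accept.
'4yzc': |S_i|=[80, 59, 51, 4, 2] end={s53,s67} — reject; 4/4 del acc.
'4crcy': |S_i|=[80, 59, 31, 14, 6, 1] end={s53} rej; 5/5 del acc.
'ryyycr': N↓-sim [80, 65, 50, 32, 17, 6, 1] end={s53} ∉↓L; 6/6 del acc.
6 minimals (antichain).

Antichain: [cz, yz4, rzc, 4yzc, 4crcy, ryyycr].


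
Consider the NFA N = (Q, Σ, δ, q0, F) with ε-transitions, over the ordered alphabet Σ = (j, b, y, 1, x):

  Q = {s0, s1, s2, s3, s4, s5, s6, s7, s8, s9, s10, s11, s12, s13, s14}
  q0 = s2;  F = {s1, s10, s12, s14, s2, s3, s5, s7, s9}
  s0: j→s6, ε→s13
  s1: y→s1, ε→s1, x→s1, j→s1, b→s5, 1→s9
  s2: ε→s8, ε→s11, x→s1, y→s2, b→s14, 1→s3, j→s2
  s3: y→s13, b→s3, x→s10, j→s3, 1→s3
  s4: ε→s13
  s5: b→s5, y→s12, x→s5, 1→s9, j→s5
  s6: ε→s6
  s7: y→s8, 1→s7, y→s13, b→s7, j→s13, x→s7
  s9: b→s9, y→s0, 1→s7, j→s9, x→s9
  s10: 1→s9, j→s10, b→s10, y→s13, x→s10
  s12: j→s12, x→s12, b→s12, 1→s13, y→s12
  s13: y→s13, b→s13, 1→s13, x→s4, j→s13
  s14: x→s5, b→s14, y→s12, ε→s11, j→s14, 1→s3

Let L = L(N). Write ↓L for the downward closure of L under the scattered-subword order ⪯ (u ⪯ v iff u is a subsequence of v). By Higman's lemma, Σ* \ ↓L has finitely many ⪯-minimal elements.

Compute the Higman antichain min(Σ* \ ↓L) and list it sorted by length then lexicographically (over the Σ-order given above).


Antichain: [1y, by1, x11j].

|Q|=15, |F|=9, |δ|=59 (7 ε).
min D↑ (10 st, q0=0, F={6}): 0:j→0,b→1,y→0,1→2,x→3 1:j→1,b→1,y→4,1→2,x→5 2:j→2,b→2,y→6,1→2,x→7 3:j→3,b→5,y→3,1→8,x→3 4:j→4,b→4,y→4,1→6,x→4 5:j→5,b→5,y→4,1→8,x→5 6:j→6,b→6,y→6,1→6,x→6 7:j→7,b→7,y→6,1→8,x→7 8:j→8,b→8,y→6,1→9,x→8 9:j→6,b→9,y→6,1→9,x→9.
'1y': N↓-sim [15, 9, 5] end={s0,s13,s4,s6,s8} rej; 2/2 single-dels accept.
'by1': N↓-sim [15, 13, 6, 2] end={s13,s4} ∉↓L; 3/3 single-dels accept.
'x11j': |S_i|=[15, 11, 7, 4, 2] end={s13,s4} — reject; 4/4 deletions ∈↓L.
3 obstructions.


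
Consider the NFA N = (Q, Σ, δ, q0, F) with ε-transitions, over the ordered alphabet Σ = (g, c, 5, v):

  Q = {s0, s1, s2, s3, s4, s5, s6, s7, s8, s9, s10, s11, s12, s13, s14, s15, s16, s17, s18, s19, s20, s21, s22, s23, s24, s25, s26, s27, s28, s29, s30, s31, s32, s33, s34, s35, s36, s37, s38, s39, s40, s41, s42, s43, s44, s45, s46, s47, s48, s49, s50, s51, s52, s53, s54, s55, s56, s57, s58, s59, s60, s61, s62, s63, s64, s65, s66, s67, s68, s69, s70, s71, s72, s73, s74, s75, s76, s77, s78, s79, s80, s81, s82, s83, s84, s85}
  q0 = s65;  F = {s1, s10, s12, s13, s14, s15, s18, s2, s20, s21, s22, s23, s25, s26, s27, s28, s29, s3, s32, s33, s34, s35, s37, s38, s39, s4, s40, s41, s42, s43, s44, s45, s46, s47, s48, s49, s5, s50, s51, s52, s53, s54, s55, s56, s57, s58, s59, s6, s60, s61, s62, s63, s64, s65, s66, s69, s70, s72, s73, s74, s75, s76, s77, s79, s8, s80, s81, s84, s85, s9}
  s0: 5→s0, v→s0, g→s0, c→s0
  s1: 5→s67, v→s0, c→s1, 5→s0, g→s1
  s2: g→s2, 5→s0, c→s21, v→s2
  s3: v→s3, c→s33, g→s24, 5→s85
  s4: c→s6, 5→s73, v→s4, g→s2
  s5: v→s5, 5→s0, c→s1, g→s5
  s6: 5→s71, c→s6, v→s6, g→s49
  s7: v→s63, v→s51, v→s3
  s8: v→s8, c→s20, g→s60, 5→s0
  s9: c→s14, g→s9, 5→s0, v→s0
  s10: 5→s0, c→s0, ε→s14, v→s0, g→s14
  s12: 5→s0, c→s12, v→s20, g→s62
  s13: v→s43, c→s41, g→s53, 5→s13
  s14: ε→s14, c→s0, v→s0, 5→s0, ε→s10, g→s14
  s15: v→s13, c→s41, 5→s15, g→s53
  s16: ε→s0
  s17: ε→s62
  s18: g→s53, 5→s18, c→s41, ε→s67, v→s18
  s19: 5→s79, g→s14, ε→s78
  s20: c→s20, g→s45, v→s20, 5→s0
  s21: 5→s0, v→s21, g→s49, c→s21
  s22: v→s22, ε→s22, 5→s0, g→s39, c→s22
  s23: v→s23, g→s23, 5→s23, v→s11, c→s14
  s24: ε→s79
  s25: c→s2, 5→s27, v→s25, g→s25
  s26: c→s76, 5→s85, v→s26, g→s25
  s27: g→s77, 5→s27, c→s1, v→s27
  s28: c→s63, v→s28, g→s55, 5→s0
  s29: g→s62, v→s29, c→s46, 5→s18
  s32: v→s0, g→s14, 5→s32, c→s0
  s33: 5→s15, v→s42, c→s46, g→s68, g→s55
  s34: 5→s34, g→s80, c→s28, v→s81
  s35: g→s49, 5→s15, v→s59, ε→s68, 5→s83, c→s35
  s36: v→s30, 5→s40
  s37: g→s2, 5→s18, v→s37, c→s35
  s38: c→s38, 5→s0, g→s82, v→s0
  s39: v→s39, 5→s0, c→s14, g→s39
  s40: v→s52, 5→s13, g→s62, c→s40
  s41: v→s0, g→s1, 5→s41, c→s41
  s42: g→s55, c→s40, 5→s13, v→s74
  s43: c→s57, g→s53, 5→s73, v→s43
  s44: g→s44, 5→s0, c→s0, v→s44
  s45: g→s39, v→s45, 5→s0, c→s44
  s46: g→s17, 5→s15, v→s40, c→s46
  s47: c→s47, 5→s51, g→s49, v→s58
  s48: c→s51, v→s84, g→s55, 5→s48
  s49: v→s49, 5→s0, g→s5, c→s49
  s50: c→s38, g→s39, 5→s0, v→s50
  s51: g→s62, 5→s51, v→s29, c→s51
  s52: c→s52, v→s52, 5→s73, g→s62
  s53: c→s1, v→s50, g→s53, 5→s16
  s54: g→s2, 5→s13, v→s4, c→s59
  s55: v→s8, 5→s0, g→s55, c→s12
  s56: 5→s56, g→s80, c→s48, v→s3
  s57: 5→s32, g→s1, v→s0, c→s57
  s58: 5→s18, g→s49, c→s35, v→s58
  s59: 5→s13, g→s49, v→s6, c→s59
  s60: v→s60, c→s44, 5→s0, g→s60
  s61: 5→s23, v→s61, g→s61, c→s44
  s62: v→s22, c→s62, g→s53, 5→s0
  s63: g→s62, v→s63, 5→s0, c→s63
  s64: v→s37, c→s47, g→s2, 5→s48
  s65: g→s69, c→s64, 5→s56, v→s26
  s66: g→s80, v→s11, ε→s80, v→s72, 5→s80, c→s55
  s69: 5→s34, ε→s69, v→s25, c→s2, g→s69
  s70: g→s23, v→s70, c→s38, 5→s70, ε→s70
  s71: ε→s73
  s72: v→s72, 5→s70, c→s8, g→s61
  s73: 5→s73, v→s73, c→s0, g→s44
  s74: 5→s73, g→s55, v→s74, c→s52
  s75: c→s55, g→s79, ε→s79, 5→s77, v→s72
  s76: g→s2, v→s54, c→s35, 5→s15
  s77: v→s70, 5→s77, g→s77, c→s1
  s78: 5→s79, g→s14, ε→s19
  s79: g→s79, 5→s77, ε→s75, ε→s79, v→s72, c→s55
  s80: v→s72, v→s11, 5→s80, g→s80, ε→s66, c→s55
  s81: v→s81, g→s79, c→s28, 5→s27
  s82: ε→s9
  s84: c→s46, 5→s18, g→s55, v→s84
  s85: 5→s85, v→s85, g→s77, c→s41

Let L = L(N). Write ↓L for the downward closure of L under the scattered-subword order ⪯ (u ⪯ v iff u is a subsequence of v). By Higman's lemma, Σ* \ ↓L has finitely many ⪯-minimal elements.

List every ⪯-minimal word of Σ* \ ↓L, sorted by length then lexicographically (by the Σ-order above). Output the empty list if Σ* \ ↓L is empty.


|Q|=86, |F|=70, |δ|=319 (20 ε).
min D↑ (68 st, q0=0, F={16}): 0:g→1,c→2,5→3,v→4 1:g→1,c→5,5→6,v→7 2:g→5,c→8,5→9,v→10 3:g→11,c→9,5→3,v→12 4:g→7,c→13,5→14,v→4 5:g→5,c→15,5→16,v→5 6:g→11,c→17,5→6,v→18 7:g→7,c→5,5→19,v→7 8:g→20,c→8,5→21,v→22 9:g→23,c→21,5→9,v→24 10:g→5,c→25,5→26,v→10 11:g→11,c→23,5→11,v→27 12:g→28,c→29,5→14,v→12 13:g→5,c→25,5→30,v→31 14:g→32,c→33,5→14,v→14 15:g→20,c→15,5→16,v→15 16:g→16,c→16,5→16,v→16 17:g→23,c→34,5→16,v→17 18:g→28,c→17,5→19,v→18 19:g→32,c→35,5→19,v→19 20:g→36,c→20,5→16,v→20 21:g→37,c→21,5→21,v→38 22:g→20,c→25,5→26,v→22 23:g→23,c→39,5→16,v→40 24:g→23,c→41,5→26,v→24 25:g→20,c→25,5→30,v→42 26:g→43,c→33,5→26,v→26 27:g→44,c→40,5→45,v→27 28:g→28,c→23,5→32,v→27 29:g→23,c→41,5→30,v→46 30:g→43,c→33,5→30,v→47 31:g→5,c→42,5→47,v→48 32:g→32,c→35,5→32,v→45 33:g→35,c→33,5→33,v→16 34:g→37,c→34,5→16,v→34 35:g→35,c→35,5→16,v→16 36:g→36,c→35,5→16,v→36 37:g→43,c→37,5→16,v→49 38:g→37,c→41,5→26,v→38 39:g→37,c→39,5→16,v→50 40:g→51,c→50,5→16,v→40 41:g→37,c→41,5→30,v→52 42:g→20,c→42,5→47,v→53 43:g→43,c→35,5→16,v→54 44:g→44,c→55,5→56,v→44 45:g→56,c→57,5→45,v→45 46:g→23,c→52,5→47,v→58 47:g→43,c→33,5→47,v→59 48:g→5,c→53,5→60,v→48 49:g→61,c→49,5→16,v→49 50:g→62,c→50,5→16,v→50 51:g→51,c→55,5→16,v→51 52:g→37,c→52,5→47,v→63 53:g→20,c→53,5→60,v→53 54:g→61,c→57,5→16,v→54 55:g→55,c→16,5→16,v→55 56:g→56,c→64,5→56,v→56 57:g→65,c→57,5→16,v→16 58:g→23,c→63,5→60,v→58 59:g→43,c→66,5→60,v→59 60:g→55,c→16,5→60,v→60 61:g→61,c→64,5→16,v→61 62:g→61,c→55,5→16,v→62 63:g→37,c→63,5→60,v→63 64:g→64,c→16,5→16,v→16 65:g→65,c→64,5→16,v→16 66:g→35,c→66,5→67,v→16 67:g→64,c→16,5→67,v→16 [Hopcroft].
'gc5': N↓-sim [80, 45, 27, 3] end={s0,s16,s67} ∉↓L; 3/3 del acc.
'cg5': |S_i|=[80, 59, 27, 3] end={s0,s16,s67} — reject; 3/3 single-dels accept.
'v5cv': |S_i|=[80, 70, 29, 11, 1] end={s0} ∉↓L; 4/4 deletions ∈↓L.
'ccggcv': run [80, 59, 44, 19, 14, 8, 1] end={s0} — reject; 6/6 del acc.
'5gvgcc': |S_i|=[80, 62, 34, 19, 12, 4, 1] end={s0} — reject; 6/6 single-dels accept.
'vcvv5c': run [80, 70, 50, 42, 36, 9, 1] end={s0} rej; 6/6 del acc.
6 minimals (antichain).

A = [gc5, cg5, v5cv, ccggcv, 5gvgcc, vcvv5c].


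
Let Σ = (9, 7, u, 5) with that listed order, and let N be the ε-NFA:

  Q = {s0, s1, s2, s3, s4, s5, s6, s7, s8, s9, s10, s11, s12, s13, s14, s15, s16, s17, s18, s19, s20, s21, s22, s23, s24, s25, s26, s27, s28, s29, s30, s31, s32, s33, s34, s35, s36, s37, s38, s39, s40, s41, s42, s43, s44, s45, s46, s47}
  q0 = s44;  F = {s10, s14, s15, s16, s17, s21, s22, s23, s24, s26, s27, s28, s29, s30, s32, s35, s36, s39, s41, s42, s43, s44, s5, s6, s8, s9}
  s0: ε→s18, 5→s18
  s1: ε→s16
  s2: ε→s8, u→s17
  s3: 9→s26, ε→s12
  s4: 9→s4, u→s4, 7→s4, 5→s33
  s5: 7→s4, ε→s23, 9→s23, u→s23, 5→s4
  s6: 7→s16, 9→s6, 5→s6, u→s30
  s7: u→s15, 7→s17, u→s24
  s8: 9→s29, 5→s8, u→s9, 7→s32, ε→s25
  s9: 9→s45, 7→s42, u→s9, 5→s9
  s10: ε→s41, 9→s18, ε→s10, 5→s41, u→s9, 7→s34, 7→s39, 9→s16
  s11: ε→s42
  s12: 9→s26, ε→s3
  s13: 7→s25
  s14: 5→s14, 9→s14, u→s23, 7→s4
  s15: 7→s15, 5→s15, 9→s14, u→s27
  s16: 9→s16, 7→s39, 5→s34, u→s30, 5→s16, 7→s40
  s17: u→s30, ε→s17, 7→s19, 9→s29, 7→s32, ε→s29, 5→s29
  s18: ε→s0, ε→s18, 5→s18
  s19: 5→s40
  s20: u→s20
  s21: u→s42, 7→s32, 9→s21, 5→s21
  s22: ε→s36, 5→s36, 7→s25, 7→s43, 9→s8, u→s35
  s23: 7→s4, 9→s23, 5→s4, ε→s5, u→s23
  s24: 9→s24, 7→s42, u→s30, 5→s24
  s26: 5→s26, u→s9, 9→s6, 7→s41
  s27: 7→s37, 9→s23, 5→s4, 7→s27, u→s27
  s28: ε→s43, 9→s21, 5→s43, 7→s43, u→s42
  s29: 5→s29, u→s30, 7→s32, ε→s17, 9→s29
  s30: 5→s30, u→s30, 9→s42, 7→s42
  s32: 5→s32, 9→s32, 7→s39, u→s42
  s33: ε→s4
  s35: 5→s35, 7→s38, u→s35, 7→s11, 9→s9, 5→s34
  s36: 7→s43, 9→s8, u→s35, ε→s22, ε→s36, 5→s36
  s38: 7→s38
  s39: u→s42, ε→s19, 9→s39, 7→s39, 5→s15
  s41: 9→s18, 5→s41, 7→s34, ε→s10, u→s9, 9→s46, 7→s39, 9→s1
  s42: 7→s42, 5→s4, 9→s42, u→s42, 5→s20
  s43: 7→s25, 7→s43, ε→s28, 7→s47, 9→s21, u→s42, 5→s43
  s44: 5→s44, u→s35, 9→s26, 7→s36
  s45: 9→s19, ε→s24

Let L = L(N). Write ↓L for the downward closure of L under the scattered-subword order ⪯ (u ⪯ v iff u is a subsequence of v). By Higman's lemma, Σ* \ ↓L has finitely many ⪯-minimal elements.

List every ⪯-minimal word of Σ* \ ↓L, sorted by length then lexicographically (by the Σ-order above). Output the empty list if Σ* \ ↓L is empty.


A = [u75, 77u5, 99u95, 977597].

|Q|=48, |F|=26, |δ|=161 (25 ε).
min D↑ (22 st, q0=0, F={17}): 0:9→1,7→2,u→3,5→0 1:9→4,7→5,u→6,5→1 2:9→7,7→8,u→3,5→2 3:9→6,7→9,u→3,5→3 4:9→4,7→10,u→11,5→4 5:9→10,7→12,u→6,5→5 6:9→13,7→9,u→6,5→6 7:9→14,7→15,u→6,5→7 8:9→16,7→8,u→9,5→8 9:9→9,7→9,u→9,5→17 10:9→10,7→12,u→11,5→10 11:9→9,7→9,u→11,5→11 12:9→12,7→12,u→9,5→18 13:9→13,7→9,u→11,5→13 14:9→14,7→15,u→11,5→14 15:9→15,7→12,u→9,5→15 16:9→16,7→15,u→9,5→16 17:9→17,7→17,u→17,5→17 18:9→19,7→18,u→20,5→18 19:9→19,7→17,u→21,5→19 20:9→21,7→20,u→20,5→17 21:9→21,7→17,u→21,5→17 [Hopcroft].
'u75': run [42, 18, 10, 3] end={s20,s33,s4} — reject; 3/3 del acc.
'77u5': N↓-sim [42, 39, 22, 8, 3] end={s20,s33,s4} ∉↓L; 4/4 single-dels accept.
'99u95': |S_i|=[42, 33, 27, 9, 6, 3] end={s20,s33,s4} rej; 5/5 deletions ∈↓L.
'977597': |S_i|=[42, 33, 26, 14, 10, 5, 2] end={s33,s4} rej; 6/6 del acc.
4 words, ⪯-incomp.


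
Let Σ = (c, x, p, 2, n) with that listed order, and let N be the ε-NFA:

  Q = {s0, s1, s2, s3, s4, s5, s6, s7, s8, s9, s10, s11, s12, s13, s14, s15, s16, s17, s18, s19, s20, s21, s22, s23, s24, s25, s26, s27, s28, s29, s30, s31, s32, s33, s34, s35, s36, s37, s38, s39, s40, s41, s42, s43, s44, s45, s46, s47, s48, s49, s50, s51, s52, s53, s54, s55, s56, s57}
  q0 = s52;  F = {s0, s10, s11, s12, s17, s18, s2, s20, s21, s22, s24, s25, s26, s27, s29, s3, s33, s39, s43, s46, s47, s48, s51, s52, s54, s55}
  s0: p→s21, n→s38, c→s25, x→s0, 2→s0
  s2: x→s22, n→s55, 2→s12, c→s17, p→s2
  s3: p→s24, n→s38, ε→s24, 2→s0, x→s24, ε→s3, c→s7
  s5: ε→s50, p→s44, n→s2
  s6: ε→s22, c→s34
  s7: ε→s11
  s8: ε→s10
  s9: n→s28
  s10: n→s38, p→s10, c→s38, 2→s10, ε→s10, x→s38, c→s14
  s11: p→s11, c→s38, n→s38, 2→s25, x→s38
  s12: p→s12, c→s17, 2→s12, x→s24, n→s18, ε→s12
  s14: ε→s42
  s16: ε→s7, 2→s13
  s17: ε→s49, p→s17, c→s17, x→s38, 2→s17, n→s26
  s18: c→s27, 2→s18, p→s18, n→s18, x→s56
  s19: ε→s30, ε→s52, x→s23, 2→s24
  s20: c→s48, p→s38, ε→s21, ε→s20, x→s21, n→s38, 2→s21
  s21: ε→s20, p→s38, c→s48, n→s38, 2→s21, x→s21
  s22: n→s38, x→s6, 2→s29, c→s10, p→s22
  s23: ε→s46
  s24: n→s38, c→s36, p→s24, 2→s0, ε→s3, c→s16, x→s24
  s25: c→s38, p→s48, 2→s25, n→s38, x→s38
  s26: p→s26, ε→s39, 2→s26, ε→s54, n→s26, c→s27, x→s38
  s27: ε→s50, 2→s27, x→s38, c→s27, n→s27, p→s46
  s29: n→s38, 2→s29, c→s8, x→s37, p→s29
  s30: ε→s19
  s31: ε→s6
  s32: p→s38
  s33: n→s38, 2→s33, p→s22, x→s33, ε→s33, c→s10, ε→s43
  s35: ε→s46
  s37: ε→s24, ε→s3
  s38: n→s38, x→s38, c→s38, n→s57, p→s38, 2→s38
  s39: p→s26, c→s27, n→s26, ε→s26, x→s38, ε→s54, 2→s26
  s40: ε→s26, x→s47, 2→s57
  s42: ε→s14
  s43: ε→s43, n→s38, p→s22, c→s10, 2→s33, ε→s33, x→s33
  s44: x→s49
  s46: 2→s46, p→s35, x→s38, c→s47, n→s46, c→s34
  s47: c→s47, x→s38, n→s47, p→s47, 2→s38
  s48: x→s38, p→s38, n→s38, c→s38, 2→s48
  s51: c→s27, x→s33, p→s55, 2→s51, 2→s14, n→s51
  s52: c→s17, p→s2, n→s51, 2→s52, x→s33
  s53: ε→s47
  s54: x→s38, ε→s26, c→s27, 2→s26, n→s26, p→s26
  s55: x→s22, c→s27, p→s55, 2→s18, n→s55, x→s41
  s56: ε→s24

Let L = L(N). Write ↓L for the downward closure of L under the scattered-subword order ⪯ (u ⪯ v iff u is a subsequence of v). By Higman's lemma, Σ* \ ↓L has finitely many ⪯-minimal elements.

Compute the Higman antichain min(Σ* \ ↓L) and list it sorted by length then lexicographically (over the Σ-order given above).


Antichain: [cx, xn, xcc, ncpc2, p2x2pp].

|Q|=58, |F|=26, |δ|=189 (37 ε).
min D↑ (22 st, q0=0, F={5}): 0:c→1,x→2,p→3,2→0,n→4 1:c→1,x→5,p→1,2→1,n→6 2:c→7,x→2,p→8,2→2,n→5 3:c→1,x→8,p→3,2→9,n→10 4:c→11,x→2,p→10,2→4,n→4 5:c→5,x→5,p→5,2→5,n→5 6:c→11,x→5,p→6,2→6,n→6 7:c→5,x→5,p→7,2→7,n→5 8:c→7,x→8,p→8,2→12,n→5 9:c→1,x→13,p→9,2→9,n→14 10:c→11,x→8,p→10,2→14,n→10 11:c→11,x→5,p→15,2→11,n→11 12:c→7,x→13,p→12,2→12,n→5 13:c→16,x→13,p→13,2→17,n→5 14:c→11,x→13,p→14,2→14,n→14 15:c→18,x→5,p→15,2→15,n→15 16:c→5,x→5,p→16,2→19,n→5 17:c→19,x→17,p→20,2→17,n→5 18:c→18,x→5,p→18,2→5,n→18 19:c→5,x→5,p→21,2→19,n→5 20:c→21,x→20,p→5,2→20,n→5 21:c→5,x→5,p→5,2→21,n→5.
'cx': run [43, 24, 2] end={s38,s57} — reject; 2/2 single-dels accept.
'xn': |S_i|=[43, 27, 2] end={s38,s57} ∉↓L; 2/2 deletions ∈↓L.
'xcc': run [43, 27, 14, 4] end={s14,s38,s42,s57} ∉↓L; 3/3 deletions ∈↓L.
'ncpc2': N↓-sim [43, 38, 19, 12, 6, 2] end={s38,s57} ∉↓L; 5/5 deletions ∈↓L.
'p2x2pp': N↓-sim [43, 39, 34, 16, 8, 5, 2] end={s38,s57} ∉↓L; 6/6 del acc.
5 words, ⪯-incomp.
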